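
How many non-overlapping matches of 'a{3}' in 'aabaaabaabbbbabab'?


Pattern 'a{3}' matches exactly 3 consecutive a's (greedy, non-overlapping).
String: 'aabaaabaabbbbabab'
Scanning for runs of a's:
  Run at pos 0: 'aa' (length 2) -> 0 match(es)
  Run at pos 3: 'aaa' (length 3) -> 1 match(es)
  Run at pos 7: 'aa' (length 2) -> 0 match(es)
  Run at pos 13: 'a' (length 1) -> 0 match(es)
  Run at pos 15: 'a' (length 1) -> 0 match(es)
Matches found: ['aaa']
Total: 1

1


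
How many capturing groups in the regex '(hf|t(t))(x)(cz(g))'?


To count capturing groups, count each '(' that starts a group.
Pattern: '(hf|t(t))(x)(cz(g))'
Walking through the pattern:
  Position 0: '(' -> group #1
  Position 5: '(' -> group #2
  Position 9: '(' -> group #3
  Position 12: '(' -> group #4
  Position 15: '(' -> group #5
Total capturing groups: 5

5


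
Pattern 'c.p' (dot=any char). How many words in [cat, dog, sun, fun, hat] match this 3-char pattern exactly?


Pattern 'c.p' means: starts with 'c', any single char, ends with 'p'.
Checking each word (must be exactly 3 chars):
  'cat' (len=3): no
  'dog' (len=3): no
  'sun' (len=3): no
  'fun' (len=3): no
  'hat' (len=3): no
Matching words: []
Total: 0

0


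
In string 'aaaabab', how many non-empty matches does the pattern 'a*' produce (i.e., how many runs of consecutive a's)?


Pattern 'a*' matches zero or more a's. We want non-empty runs of consecutive a's.
String: 'aaaabab'
Walking through the string to find runs of a's:
  Run 1: positions 0-3 -> 'aaaa'
  Run 2: positions 5-5 -> 'a'
Non-empty runs found: ['aaaa', 'a']
Count: 2

2


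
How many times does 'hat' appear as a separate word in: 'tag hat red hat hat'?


Scanning each word for exact match 'hat':
  Word 1: 'tag' -> no
  Word 2: 'hat' -> MATCH
  Word 3: 'red' -> no
  Word 4: 'hat' -> MATCH
  Word 5: 'hat' -> MATCH
Total matches: 3

3


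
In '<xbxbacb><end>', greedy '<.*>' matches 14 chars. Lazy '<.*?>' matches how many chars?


Greedy '<.*>' tries to match as MUCH as possible.
Lazy '<.*?>' tries to match as LITTLE as possible.

String: '<xbxbacb><end>'
Greedy '<.*>' starts at first '<' and extends to the LAST '>': '<xbxbacb><end>' (14 chars)
Lazy '<.*?>' starts at first '<' and stops at the FIRST '>': '<xbxbacb>' (9 chars)

9


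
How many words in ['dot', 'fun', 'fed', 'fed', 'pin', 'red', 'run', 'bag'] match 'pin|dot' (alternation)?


Alternation 'pin|dot' matches either 'pin' or 'dot'.
Checking each word:
  'dot' -> MATCH
  'fun' -> no
  'fed' -> no
  'fed' -> no
  'pin' -> MATCH
  'red' -> no
  'run' -> no
  'bag' -> no
Matches: ['dot', 'pin']
Count: 2

2


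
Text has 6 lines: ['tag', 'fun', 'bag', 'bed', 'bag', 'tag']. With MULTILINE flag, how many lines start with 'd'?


With MULTILINE flag, ^ matches the start of each line.
Lines: ['tag', 'fun', 'bag', 'bed', 'bag', 'tag']
Checking which lines start with 'd':
  Line 1: 'tag' -> no
  Line 2: 'fun' -> no
  Line 3: 'bag' -> no
  Line 4: 'bed' -> no
  Line 5: 'bag' -> no
  Line 6: 'tag' -> no
Matching lines: []
Count: 0

0


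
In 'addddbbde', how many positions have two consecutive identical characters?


Looking for consecutive identical characters in 'addddbbde':
  pos 0-1: 'a' vs 'd' -> different
  pos 1-2: 'd' vs 'd' -> MATCH ('dd')
  pos 2-3: 'd' vs 'd' -> MATCH ('dd')
  pos 3-4: 'd' vs 'd' -> MATCH ('dd')
  pos 4-5: 'd' vs 'b' -> different
  pos 5-6: 'b' vs 'b' -> MATCH ('bb')
  pos 6-7: 'b' vs 'd' -> different
  pos 7-8: 'd' vs 'e' -> different
Consecutive identical pairs: ['dd', 'dd', 'dd', 'bb']
Count: 4

4


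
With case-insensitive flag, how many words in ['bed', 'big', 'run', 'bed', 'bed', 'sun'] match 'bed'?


Case-insensitive matching: compare each word's lowercase form to 'bed'.
  'bed' -> lower='bed' -> MATCH
  'big' -> lower='big' -> no
  'run' -> lower='run' -> no
  'bed' -> lower='bed' -> MATCH
  'bed' -> lower='bed' -> MATCH
  'sun' -> lower='sun' -> no
Matches: ['bed', 'bed', 'bed']
Count: 3

3


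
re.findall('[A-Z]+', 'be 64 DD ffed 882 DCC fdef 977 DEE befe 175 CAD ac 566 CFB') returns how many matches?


Pattern '[A-Z]+' finds one or more uppercase letters.
Text: 'be 64 DD ffed 882 DCC fdef 977 DEE befe 175 CAD ac 566 CFB'
Scanning for matches:
  Match 1: 'DD'
  Match 2: 'DCC'
  Match 3: 'DEE'
  Match 4: 'CAD'
  Match 5: 'CFB'
Total matches: 5

5


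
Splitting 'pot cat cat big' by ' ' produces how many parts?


Splitting by ' ' breaks the string at each occurrence of the separator.
Text: 'pot cat cat big'
Parts after split:
  Part 1: 'pot'
  Part 2: 'cat'
  Part 3: 'cat'
  Part 4: 'big'
Total parts: 4

4


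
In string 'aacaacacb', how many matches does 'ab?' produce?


Pattern 'ab?' matches 'a' optionally followed by 'b'.
String: 'aacaacacb'
Scanning left to right for 'a' then checking next char:
  Match 1: 'a' (a not followed by b)
  Match 2: 'a' (a not followed by b)
  Match 3: 'a' (a not followed by b)
  Match 4: 'a' (a not followed by b)
  Match 5: 'a' (a not followed by b)
Total matches: 5

5


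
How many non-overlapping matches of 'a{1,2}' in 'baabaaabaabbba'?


Pattern 'a{1,2}' matches between 1 and 2 consecutive a's (greedy).
String: 'baabaaabaabbba'
Finding runs of a's and applying greedy matching:
  Run at pos 1: 'aa' (length 2)
  Run at pos 4: 'aaa' (length 3)
  Run at pos 8: 'aa' (length 2)
  Run at pos 13: 'a' (length 1)
Matches: ['aa', 'aa', 'a', 'aa', 'a']
Count: 5

5


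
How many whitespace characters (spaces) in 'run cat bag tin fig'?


\s matches whitespace characters (spaces, tabs, etc.).
Text: 'run cat bag tin fig'
This text has 5 words separated by spaces.
Number of spaces = number of words - 1 = 5 - 1 = 4

4


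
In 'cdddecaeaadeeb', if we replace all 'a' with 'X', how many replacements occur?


re.sub('a', 'X', text) replaces every occurrence of 'a' with 'X'.
Text: 'cdddecaeaadeeb'
Scanning for 'a':
  pos 6: 'a' -> replacement #1
  pos 8: 'a' -> replacement #2
  pos 9: 'a' -> replacement #3
Total replacements: 3

3


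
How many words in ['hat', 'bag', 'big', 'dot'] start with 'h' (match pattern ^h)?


Pattern ^h anchors to start of word. Check which words begin with 'h':
  'hat' -> MATCH (starts with 'h')
  'bag' -> no
  'big' -> no
  'dot' -> no
Matching words: ['hat']
Count: 1

1


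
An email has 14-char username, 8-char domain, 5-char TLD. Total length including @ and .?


An email address has format: username@domain.tld
Username length: 14
'@' character: 1
Domain length: 8
'.' character: 1
TLD length: 5
Total = 14 + 1 + 8 + 1 + 5 = 29

29


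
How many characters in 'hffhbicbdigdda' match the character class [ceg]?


Character class [ceg] matches any of: {c, e, g}
Scanning string 'hffhbicbdigdda' character by character:
  pos 0: 'h' -> no
  pos 1: 'f' -> no
  pos 2: 'f' -> no
  pos 3: 'h' -> no
  pos 4: 'b' -> no
  pos 5: 'i' -> no
  pos 6: 'c' -> MATCH
  pos 7: 'b' -> no
  pos 8: 'd' -> no
  pos 9: 'i' -> no
  pos 10: 'g' -> MATCH
  pos 11: 'd' -> no
  pos 12: 'd' -> no
  pos 13: 'a' -> no
Total matches: 2

2


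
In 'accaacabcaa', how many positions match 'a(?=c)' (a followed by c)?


Lookahead 'a(?=c)' matches 'a' only when followed by 'c'.
String: 'accaacabcaa'
Checking each position where char is 'a':
  pos 0: 'a' -> MATCH (next='c')
  pos 3: 'a' -> no (next='a')
  pos 4: 'a' -> MATCH (next='c')
  pos 6: 'a' -> no (next='b')
  pos 9: 'a' -> no (next='a')
Matching positions: [0, 4]
Count: 2

2


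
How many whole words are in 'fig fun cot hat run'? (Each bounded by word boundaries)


Word boundaries (\b) mark the start/end of each word.
Text: 'fig fun cot hat run'
Splitting by whitespace:
  Word 1: 'fig'
  Word 2: 'fun'
  Word 3: 'cot'
  Word 4: 'hat'
  Word 5: 'run'
Total whole words: 5

5


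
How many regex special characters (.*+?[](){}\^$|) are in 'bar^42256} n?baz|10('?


Regex special characters are: . * + ? [ ] ( ) { } \ ^ $ |
Scanning 'bar^42256} n?baz|10(':
  pos 3: '^' -> SPECIAL
  pos 9: '}' -> SPECIAL
  pos 12: '?' -> SPECIAL
  pos 16: '|' -> SPECIAL
  pos 19: '(' -> SPECIAL
Special chars found: ['^', '}', '?', '|', '(']
Total: 5

5


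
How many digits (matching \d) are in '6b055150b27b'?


\d matches any digit 0-9.
Scanning '6b055150b27b':
  pos 0: '6' -> DIGIT
  pos 2: '0' -> DIGIT
  pos 3: '5' -> DIGIT
  pos 4: '5' -> DIGIT
  pos 5: '1' -> DIGIT
  pos 6: '5' -> DIGIT
  pos 7: '0' -> DIGIT
  pos 9: '2' -> DIGIT
  pos 10: '7' -> DIGIT
Digits found: ['6', '0', '5', '5', '1', '5', '0', '2', '7']
Total: 9

9


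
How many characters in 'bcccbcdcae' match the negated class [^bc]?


Negated class [^bc] matches any char NOT in {b, c}
Scanning 'bcccbcdcae':
  pos 0: 'b' -> no (excluded)
  pos 1: 'c' -> no (excluded)
  pos 2: 'c' -> no (excluded)
  pos 3: 'c' -> no (excluded)
  pos 4: 'b' -> no (excluded)
  pos 5: 'c' -> no (excluded)
  pos 6: 'd' -> MATCH
  pos 7: 'c' -> no (excluded)
  pos 8: 'a' -> MATCH
  pos 9: 'e' -> MATCH
Total matches: 3

3


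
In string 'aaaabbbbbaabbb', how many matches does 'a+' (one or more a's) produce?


Pattern 'a+' matches one or more consecutive a's.
String: 'aaaabbbbbaabbb'
Scanning for runs of a:
  Match 1: 'aaaa' (length 4)
  Match 2: 'aa' (length 2)
Total matches: 2

2


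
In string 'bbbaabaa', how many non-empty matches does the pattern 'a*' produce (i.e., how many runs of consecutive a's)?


Pattern 'a*' matches zero or more a's. We want non-empty runs of consecutive a's.
String: 'bbbaabaa'
Walking through the string to find runs of a's:
  Run 1: positions 3-4 -> 'aa'
  Run 2: positions 6-7 -> 'aa'
Non-empty runs found: ['aa', 'aa']
Count: 2

2


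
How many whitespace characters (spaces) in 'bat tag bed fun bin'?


\s matches whitespace characters (spaces, tabs, etc.).
Text: 'bat tag bed fun bin'
This text has 5 words separated by spaces.
Number of spaces = number of words - 1 = 5 - 1 = 4

4


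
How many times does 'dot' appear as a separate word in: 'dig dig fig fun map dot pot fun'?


Scanning each word for exact match 'dot':
  Word 1: 'dig' -> no
  Word 2: 'dig' -> no
  Word 3: 'fig' -> no
  Word 4: 'fun' -> no
  Word 5: 'map' -> no
  Word 6: 'dot' -> MATCH
  Word 7: 'pot' -> no
  Word 8: 'fun' -> no
Total matches: 1

1


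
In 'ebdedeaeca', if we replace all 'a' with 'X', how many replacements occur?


re.sub('a', 'X', text) replaces every occurrence of 'a' with 'X'.
Text: 'ebdedeaeca'
Scanning for 'a':
  pos 6: 'a' -> replacement #1
  pos 9: 'a' -> replacement #2
Total replacements: 2

2


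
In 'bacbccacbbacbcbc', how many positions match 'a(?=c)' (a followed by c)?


Lookahead 'a(?=c)' matches 'a' only when followed by 'c'.
String: 'bacbccacbbacbcbc'
Checking each position where char is 'a':
  pos 1: 'a' -> MATCH (next='c')
  pos 6: 'a' -> MATCH (next='c')
  pos 10: 'a' -> MATCH (next='c')
Matching positions: [1, 6, 10]
Count: 3

3


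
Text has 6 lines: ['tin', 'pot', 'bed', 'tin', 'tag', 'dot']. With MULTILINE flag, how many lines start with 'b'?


With MULTILINE flag, ^ matches the start of each line.
Lines: ['tin', 'pot', 'bed', 'tin', 'tag', 'dot']
Checking which lines start with 'b':
  Line 1: 'tin' -> no
  Line 2: 'pot' -> no
  Line 3: 'bed' -> MATCH
  Line 4: 'tin' -> no
  Line 5: 'tag' -> no
  Line 6: 'dot' -> no
Matching lines: ['bed']
Count: 1

1


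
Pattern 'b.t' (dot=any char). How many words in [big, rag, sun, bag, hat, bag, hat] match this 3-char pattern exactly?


Pattern 'b.t' means: starts with 'b', any single char, ends with 't'.
Checking each word (must be exactly 3 chars):
  'big' (len=3): no
  'rag' (len=3): no
  'sun' (len=3): no
  'bag' (len=3): no
  'hat' (len=3): no
  'bag' (len=3): no
  'hat' (len=3): no
Matching words: []
Total: 0

0


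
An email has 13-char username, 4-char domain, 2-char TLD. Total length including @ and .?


An email address has format: username@domain.tld
Username length: 13
'@' character: 1
Domain length: 4
'.' character: 1
TLD length: 2
Total = 13 + 1 + 4 + 1 + 2 = 21

21


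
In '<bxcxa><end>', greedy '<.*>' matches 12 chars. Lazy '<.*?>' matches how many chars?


Greedy '<.*>' tries to match as MUCH as possible.
Lazy '<.*?>' tries to match as LITTLE as possible.

String: '<bxcxa><end>'
Greedy '<.*>' starts at first '<' and extends to the LAST '>': '<bxcxa><end>' (12 chars)
Lazy '<.*?>' starts at first '<' and stops at the FIRST '>': '<bxcxa>' (7 chars)

7


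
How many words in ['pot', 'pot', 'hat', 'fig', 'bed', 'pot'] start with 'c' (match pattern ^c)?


Pattern ^c anchors to start of word. Check which words begin with 'c':
  'pot' -> no
  'pot' -> no
  'hat' -> no
  'fig' -> no
  'bed' -> no
  'pot' -> no
Matching words: []
Count: 0

0


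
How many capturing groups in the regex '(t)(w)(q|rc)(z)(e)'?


To count capturing groups, count each '(' that starts a group.
Pattern: '(t)(w)(q|rc)(z)(e)'
Walking through the pattern:
  Position 0: '(' -> group #1
  Position 3: '(' -> group #2
  Position 6: '(' -> group #3
  Position 12: '(' -> group #4
  Position 15: '(' -> group #5
Total capturing groups: 5

5


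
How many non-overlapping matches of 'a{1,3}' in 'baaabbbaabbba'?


Pattern 'a{1,3}' matches between 1 and 3 consecutive a's (greedy).
String: 'baaabbbaabbba'
Finding runs of a's and applying greedy matching:
  Run at pos 1: 'aaa' (length 3)
  Run at pos 7: 'aa' (length 2)
  Run at pos 12: 'a' (length 1)
Matches: ['aaa', 'aa', 'a']
Count: 3

3


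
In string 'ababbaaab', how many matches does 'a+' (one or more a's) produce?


Pattern 'a+' matches one or more consecutive a's.
String: 'ababbaaab'
Scanning for runs of a:
  Match 1: 'a' (length 1)
  Match 2: 'a' (length 1)
  Match 3: 'aaa' (length 3)
Total matches: 3

3


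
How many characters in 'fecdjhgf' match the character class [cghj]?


Character class [cghj] matches any of: {c, g, h, j}
Scanning string 'fecdjhgf' character by character:
  pos 0: 'f' -> no
  pos 1: 'e' -> no
  pos 2: 'c' -> MATCH
  pos 3: 'd' -> no
  pos 4: 'j' -> MATCH
  pos 5: 'h' -> MATCH
  pos 6: 'g' -> MATCH
  pos 7: 'f' -> no
Total matches: 4

4


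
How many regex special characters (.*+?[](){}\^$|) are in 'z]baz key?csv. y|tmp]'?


Regex special characters are: . * + ? [ ] ( ) { } \ ^ $ |
Scanning 'z]baz key?csv. y|tmp]':
  pos 1: ']' -> SPECIAL
  pos 9: '?' -> SPECIAL
  pos 13: '.' -> SPECIAL
  pos 16: '|' -> SPECIAL
  pos 20: ']' -> SPECIAL
Special chars found: [']', '?', '.', '|', ']']
Total: 5

5


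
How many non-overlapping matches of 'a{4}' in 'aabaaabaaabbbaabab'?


Pattern 'a{4}' matches exactly 4 consecutive a's (greedy, non-overlapping).
String: 'aabaaabaaabbbaabab'
Scanning for runs of a's:
  Run at pos 0: 'aa' (length 2) -> 0 match(es)
  Run at pos 3: 'aaa' (length 3) -> 0 match(es)
  Run at pos 7: 'aaa' (length 3) -> 0 match(es)
  Run at pos 13: 'aa' (length 2) -> 0 match(es)
  Run at pos 16: 'a' (length 1) -> 0 match(es)
Matches found: []
Total: 0

0


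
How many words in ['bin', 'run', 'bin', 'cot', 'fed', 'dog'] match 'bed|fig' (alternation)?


Alternation 'bed|fig' matches either 'bed' or 'fig'.
Checking each word:
  'bin' -> no
  'run' -> no
  'bin' -> no
  'cot' -> no
  'fed' -> no
  'dog' -> no
Matches: []
Count: 0

0


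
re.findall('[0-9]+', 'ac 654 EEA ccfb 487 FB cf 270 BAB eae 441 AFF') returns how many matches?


Pattern '[0-9]+' finds one or more digits.
Text: 'ac 654 EEA ccfb 487 FB cf 270 BAB eae 441 AFF'
Scanning for matches:
  Match 1: '654'
  Match 2: '487'
  Match 3: '270'
  Match 4: '441'
Total matches: 4

4


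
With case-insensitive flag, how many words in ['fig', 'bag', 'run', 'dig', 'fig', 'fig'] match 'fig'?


Case-insensitive matching: compare each word's lowercase form to 'fig'.
  'fig' -> lower='fig' -> MATCH
  'bag' -> lower='bag' -> no
  'run' -> lower='run' -> no
  'dig' -> lower='dig' -> no
  'fig' -> lower='fig' -> MATCH
  'fig' -> lower='fig' -> MATCH
Matches: ['fig', 'fig', 'fig']
Count: 3

3


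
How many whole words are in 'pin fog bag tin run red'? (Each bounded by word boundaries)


Word boundaries (\b) mark the start/end of each word.
Text: 'pin fog bag tin run red'
Splitting by whitespace:
  Word 1: 'pin'
  Word 2: 'fog'
  Word 3: 'bag'
  Word 4: 'tin'
  Word 5: 'run'
  Word 6: 'red'
Total whole words: 6

6


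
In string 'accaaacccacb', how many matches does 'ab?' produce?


Pattern 'ab?' matches 'a' optionally followed by 'b'.
String: 'accaaacccacb'
Scanning left to right for 'a' then checking next char:
  Match 1: 'a' (a not followed by b)
  Match 2: 'a' (a not followed by b)
  Match 3: 'a' (a not followed by b)
  Match 4: 'a' (a not followed by b)
  Match 5: 'a' (a not followed by b)
Total matches: 5

5


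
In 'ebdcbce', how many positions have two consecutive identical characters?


Looking for consecutive identical characters in 'ebdcbce':
  pos 0-1: 'e' vs 'b' -> different
  pos 1-2: 'b' vs 'd' -> different
  pos 2-3: 'd' vs 'c' -> different
  pos 3-4: 'c' vs 'b' -> different
  pos 4-5: 'b' vs 'c' -> different
  pos 5-6: 'c' vs 'e' -> different
Consecutive identical pairs: []
Count: 0

0


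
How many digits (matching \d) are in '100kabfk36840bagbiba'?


\d matches any digit 0-9.
Scanning '100kabfk36840bagbiba':
  pos 0: '1' -> DIGIT
  pos 1: '0' -> DIGIT
  pos 2: '0' -> DIGIT
  pos 8: '3' -> DIGIT
  pos 9: '6' -> DIGIT
  pos 10: '8' -> DIGIT
  pos 11: '4' -> DIGIT
  pos 12: '0' -> DIGIT
Digits found: ['1', '0', '0', '3', '6', '8', '4', '0']
Total: 8

8


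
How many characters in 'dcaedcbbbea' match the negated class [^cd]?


Negated class [^cd] matches any char NOT in {c, d}
Scanning 'dcaedcbbbea':
  pos 0: 'd' -> no (excluded)
  pos 1: 'c' -> no (excluded)
  pos 2: 'a' -> MATCH
  pos 3: 'e' -> MATCH
  pos 4: 'd' -> no (excluded)
  pos 5: 'c' -> no (excluded)
  pos 6: 'b' -> MATCH
  pos 7: 'b' -> MATCH
  pos 8: 'b' -> MATCH
  pos 9: 'e' -> MATCH
  pos 10: 'a' -> MATCH
Total matches: 7

7


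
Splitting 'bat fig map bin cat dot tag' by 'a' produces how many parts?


Splitting by 'a' breaks the string at each occurrence of the separator.
Text: 'bat fig map bin cat dot tag'
Parts after split:
  Part 1: 'b'
  Part 2: 't fig m'
  Part 3: 'p bin c'
  Part 4: 't dot t'
  Part 5: 'g'
Total parts: 5

5


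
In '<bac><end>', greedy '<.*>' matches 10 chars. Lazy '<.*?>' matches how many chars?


Greedy '<.*>' tries to match as MUCH as possible.
Lazy '<.*?>' tries to match as LITTLE as possible.

String: '<bac><end>'
Greedy '<.*>' starts at first '<' and extends to the LAST '>': '<bac><end>' (10 chars)
Lazy '<.*?>' starts at first '<' and stops at the FIRST '>': '<bac>' (5 chars)

5


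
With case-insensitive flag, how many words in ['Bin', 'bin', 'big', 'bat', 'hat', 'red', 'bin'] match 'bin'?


Case-insensitive matching: compare each word's lowercase form to 'bin'.
  'Bin' -> lower='bin' -> MATCH
  'bin' -> lower='bin' -> MATCH
  'big' -> lower='big' -> no
  'bat' -> lower='bat' -> no
  'hat' -> lower='hat' -> no
  'red' -> lower='red' -> no
  'bin' -> lower='bin' -> MATCH
Matches: ['Bin', 'bin', 'bin']
Count: 3

3


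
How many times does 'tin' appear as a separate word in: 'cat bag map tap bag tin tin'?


Scanning each word for exact match 'tin':
  Word 1: 'cat' -> no
  Word 2: 'bag' -> no
  Word 3: 'map' -> no
  Word 4: 'tap' -> no
  Word 5: 'bag' -> no
  Word 6: 'tin' -> MATCH
  Word 7: 'tin' -> MATCH
Total matches: 2

2


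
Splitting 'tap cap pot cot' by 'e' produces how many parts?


Splitting by 'e' breaks the string at each occurrence of the separator.
Text: 'tap cap pot cot'
Parts after split:
  Part 1: 'tap cap pot cot'
Total parts: 1

1


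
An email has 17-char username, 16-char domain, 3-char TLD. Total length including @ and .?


An email address has format: username@domain.tld
Username length: 17
'@' character: 1
Domain length: 16
'.' character: 1
TLD length: 3
Total = 17 + 1 + 16 + 1 + 3 = 38

38


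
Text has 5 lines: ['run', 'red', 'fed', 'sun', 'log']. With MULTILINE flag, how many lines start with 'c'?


With MULTILINE flag, ^ matches the start of each line.
Lines: ['run', 'red', 'fed', 'sun', 'log']
Checking which lines start with 'c':
  Line 1: 'run' -> no
  Line 2: 'red' -> no
  Line 3: 'fed' -> no
  Line 4: 'sun' -> no
  Line 5: 'log' -> no
Matching lines: []
Count: 0

0


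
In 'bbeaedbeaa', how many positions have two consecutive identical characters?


Looking for consecutive identical characters in 'bbeaedbeaa':
  pos 0-1: 'b' vs 'b' -> MATCH ('bb')
  pos 1-2: 'b' vs 'e' -> different
  pos 2-3: 'e' vs 'a' -> different
  pos 3-4: 'a' vs 'e' -> different
  pos 4-5: 'e' vs 'd' -> different
  pos 5-6: 'd' vs 'b' -> different
  pos 6-7: 'b' vs 'e' -> different
  pos 7-8: 'e' vs 'a' -> different
  pos 8-9: 'a' vs 'a' -> MATCH ('aa')
Consecutive identical pairs: ['bb', 'aa']
Count: 2

2


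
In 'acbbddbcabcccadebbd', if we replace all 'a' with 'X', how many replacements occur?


re.sub('a', 'X', text) replaces every occurrence of 'a' with 'X'.
Text: 'acbbddbcabcccadebbd'
Scanning for 'a':
  pos 0: 'a' -> replacement #1
  pos 8: 'a' -> replacement #2
  pos 13: 'a' -> replacement #3
Total replacements: 3

3


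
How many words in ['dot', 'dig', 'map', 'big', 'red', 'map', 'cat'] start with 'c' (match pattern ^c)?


Pattern ^c anchors to start of word. Check which words begin with 'c':
  'dot' -> no
  'dig' -> no
  'map' -> no
  'big' -> no
  'red' -> no
  'map' -> no
  'cat' -> MATCH (starts with 'c')
Matching words: ['cat']
Count: 1

1


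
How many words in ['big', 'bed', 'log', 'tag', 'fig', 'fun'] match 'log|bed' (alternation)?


Alternation 'log|bed' matches either 'log' or 'bed'.
Checking each word:
  'big' -> no
  'bed' -> MATCH
  'log' -> MATCH
  'tag' -> no
  'fig' -> no
  'fun' -> no
Matches: ['bed', 'log']
Count: 2

2


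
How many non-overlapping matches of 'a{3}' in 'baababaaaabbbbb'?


Pattern 'a{3}' matches exactly 3 consecutive a's (greedy, non-overlapping).
String: 'baababaaaabbbbb'
Scanning for runs of a's:
  Run at pos 1: 'aa' (length 2) -> 0 match(es)
  Run at pos 4: 'a' (length 1) -> 0 match(es)
  Run at pos 6: 'aaaa' (length 4) -> 1 match(es)
Matches found: ['aaa']
Total: 1

1


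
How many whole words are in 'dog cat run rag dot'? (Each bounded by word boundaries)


Word boundaries (\b) mark the start/end of each word.
Text: 'dog cat run rag dot'
Splitting by whitespace:
  Word 1: 'dog'
  Word 2: 'cat'
  Word 3: 'run'
  Word 4: 'rag'
  Word 5: 'dot'
Total whole words: 5

5


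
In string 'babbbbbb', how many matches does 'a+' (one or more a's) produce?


Pattern 'a+' matches one or more consecutive a's.
String: 'babbbbbb'
Scanning for runs of a:
  Match 1: 'a' (length 1)
Total matches: 1

1


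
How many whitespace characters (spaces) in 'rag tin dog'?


\s matches whitespace characters (spaces, tabs, etc.).
Text: 'rag tin dog'
This text has 3 words separated by spaces.
Number of spaces = number of words - 1 = 3 - 1 = 2

2


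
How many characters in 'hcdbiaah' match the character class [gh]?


Character class [gh] matches any of: {g, h}
Scanning string 'hcdbiaah' character by character:
  pos 0: 'h' -> MATCH
  pos 1: 'c' -> no
  pos 2: 'd' -> no
  pos 3: 'b' -> no
  pos 4: 'i' -> no
  pos 5: 'a' -> no
  pos 6: 'a' -> no
  pos 7: 'h' -> MATCH
Total matches: 2

2


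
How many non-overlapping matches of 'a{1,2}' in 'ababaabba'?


Pattern 'a{1,2}' matches between 1 and 2 consecutive a's (greedy).
String: 'ababaabba'
Finding runs of a's and applying greedy matching:
  Run at pos 0: 'a' (length 1)
  Run at pos 2: 'a' (length 1)
  Run at pos 4: 'aa' (length 2)
  Run at pos 8: 'a' (length 1)
Matches: ['a', 'a', 'aa', 'a']
Count: 4

4


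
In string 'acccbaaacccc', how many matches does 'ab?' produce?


Pattern 'ab?' matches 'a' optionally followed by 'b'.
String: 'acccbaaacccc'
Scanning left to right for 'a' then checking next char:
  Match 1: 'a' (a not followed by b)
  Match 2: 'a' (a not followed by b)
  Match 3: 'a' (a not followed by b)
  Match 4: 'a' (a not followed by b)
Total matches: 4

4


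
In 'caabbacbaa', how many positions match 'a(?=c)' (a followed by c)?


Lookahead 'a(?=c)' matches 'a' only when followed by 'c'.
String: 'caabbacbaa'
Checking each position where char is 'a':
  pos 1: 'a' -> no (next='a')
  pos 2: 'a' -> no (next='b')
  pos 5: 'a' -> MATCH (next='c')
  pos 8: 'a' -> no (next='a')
Matching positions: [5]
Count: 1

1


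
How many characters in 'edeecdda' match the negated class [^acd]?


Negated class [^acd] matches any char NOT in {a, c, d}
Scanning 'edeecdda':
  pos 0: 'e' -> MATCH
  pos 1: 'd' -> no (excluded)
  pos 2: 'e' -> MATCH
  pos 3: 'e' -> MATCH
  pos 4: 'c' -> no (excluded)
  pos 5: 'd' -> no (excluded)
  pos 6: 'd' -> no (excluded)
  pos 7: 'a' -> no (excluded)
Total matches: 3

3


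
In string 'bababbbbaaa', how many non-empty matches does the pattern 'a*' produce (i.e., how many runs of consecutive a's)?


Pattern 'a*' matches zero or more a's. We want non-empty runs of consecutive a's.
String: 'bababbbbaaa'
Walking through the string to find runs of a's:
  Run 1: positions 1-1 -> 'a'
  Run 2: positions 3-3 -> 'a'
  Run 3: positions 8-10 -> 'aaa'
Non-empty runs found: ['a', 'a', 'aaa']
Count: 3

3


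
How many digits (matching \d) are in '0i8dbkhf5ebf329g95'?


\d matches any digit 0-9.
Scanning '0i8dbkhf5ebf329g95':
  pos 0: '0' -> DIGIT
  pos 2: '8' -> DIGIT
  pos 8: '5' -> DIGIT
  pos 12: '3' -> DIGIT
  pos 13: '2' -> DIGIT
  pos 14: '9' -> DIGIT
  pos 16: '9' -> DIGIT
  pos 17: '5' -> DIGIT
Digits found: ['0', '8', '5', '3', '2', '9', '9', '5']
Total: 8

8


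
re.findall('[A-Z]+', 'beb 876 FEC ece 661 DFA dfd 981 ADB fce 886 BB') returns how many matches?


Pattern '[A-Z]+' finds one or more uppercase letters.
Text: 'beb 876 FEC ece 661 DFA dfd 981 ADB fce 886 BB'
Scanning for matches:
  Match 1: 'FEC'
  Match 2: 'DFA'
  Match 3: 'ADB'
  Match 4: 'BB'
Total matches: 4

4


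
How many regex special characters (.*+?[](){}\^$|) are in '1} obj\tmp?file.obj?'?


Regex special characters are: . * + ? [ ] ( ) { } \ ^ $ |
Scanning '1} obj\tmp?file.obj?':
  pos 1: '}' -> SPECIAL
  pos 6: '\' -> SPECIAL
  pos 10: '?' -> SPECIAL
  pos 15: '.' -> SPECIAL
  pos 19: '?' -> SPECIAL
Special chars found: ['}', '\\', '?', '.', '?']
Total: 5

5


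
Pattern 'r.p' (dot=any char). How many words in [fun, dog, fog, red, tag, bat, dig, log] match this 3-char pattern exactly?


Pattern 'r.p' means: starts with 'r', any single char, ends with 'p'.
Checking each word (must be exactly 3 chars):
  'fun' (len=3): no
  'dog' (len=3): no
  'fog' (len=3): no
  'red' (len=3): no
  'tag' (len=3): no
  'bat' (len=3): no
  'dig' (len=3): no
  'log' (len=3): no
Matching words: []
Total: 0

0


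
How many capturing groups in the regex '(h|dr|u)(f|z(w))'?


To count capturing groups, count each '(' that starts a group.
Pattern: '(h|dr|u)(f|z(w))'
Walking through the pattern:
  Position 0: '(' -> group #1
  Position 8: '(' -> group #2
  Position 12: '(' -> group #3
Total capturing groups: 3

3


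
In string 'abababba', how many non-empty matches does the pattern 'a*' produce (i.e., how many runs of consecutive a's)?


Pattern 'a*' matches zero or more a's. We want non-empty runs of consecutive a's.
String: 'abababba'
Walking through the string to find runs of a's:
  Run 1: positions 0-0 -> 'a'
  Run 2: positions 2-2 -> 'a'
  Run 3: positions 4-4 -> 'a'
  Run 4: positions 7-7 -> 'a'
Non-empty runs found: ['a', 'a', 'a', 'a']
Count: 4

4


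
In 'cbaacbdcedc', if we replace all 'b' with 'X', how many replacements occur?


re.sub('b', 'X', text) replaces every occurrence of 'b' with 'X'.
Text: 'cbaacbdcedc'
Scanning for 'b':
  pos 1: 'b' -> replacement #1
  pos 5: 'b' -> replacement #2
Total replacements: 2

2


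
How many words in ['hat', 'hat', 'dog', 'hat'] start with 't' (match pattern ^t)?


Pattern ^t anchors to start of word. Check which words begin with 't':
  'hat' -> no
  'hat' -> no
  'dog' -> no
  'hat' -> no
Matching words: []
Count: 0

0


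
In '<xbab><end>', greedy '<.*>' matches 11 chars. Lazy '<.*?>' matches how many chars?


Greedy '<.*>' tries to match as MUCH as possible.
Lazy '<.*?>' tries to match as LITTLE as possible.

String: '<xbab><end>'
Greedy '<.*>' starts at first '<' and extends to the LAST '>': '<xbab><end>' (11 chars)
Lazy '<.*?>' starts at first '<' and stops at the FIRST '>': '<xbab>' (6 chars)

6


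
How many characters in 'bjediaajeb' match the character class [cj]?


Character class [cj] matches any of: {c, j}
Scanning string 'bjediaajeb' character by character:
  pos 0: 'b' -> no
  pos 1: 'j' -> MATCH
  pos 2: 'e' -> no
  pos 3: 'd' -> no
  pos 4: 'i' -> no
  pos 5: 'a' -> no
  pos 6: 'a' -> no
  pos 7: 'j' -> MATCH
  pos 8: 'e' -> no
  pos 9: 'b' -> no
Total matches: 2

2


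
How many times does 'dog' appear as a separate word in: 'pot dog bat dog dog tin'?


Scanning each word for exact match 'dog':
  Word 1: 'pot' -> no
  Word 2: 'dog' -> MATCH
  Word 3: 'bat' -> no
  Word 4: 'dog' -> MATCH
  Word 5: 'dog' -> MATCH
  Word 6: 'tin' -> no
Total matches: 3

3


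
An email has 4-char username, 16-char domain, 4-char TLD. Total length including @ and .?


An email address has format: username@domain.tld
Username length: 4
'@' character: 1
Domain length: 16
'.' character: 1
TLD length: 4
Total = 4 + 1 + 16 + 1 + 4 = 26

26


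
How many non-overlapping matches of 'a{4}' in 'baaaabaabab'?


Pattern 'a{4}' matches exactly 4 consecutive a's (greedy, non-overlapping).
String: 'baaaabaabab'
Scanning for runs of a's:
  Run at pos 1: 'aaaa' (length 4) -> 1 match(es)
  Run at pos 6: 'aa' (length 2) -> 0 match(es)
  Run at pos 9: 'a' (length 1) -> 0 match(es)
Matches found: ['aaaa']
Total: 1

1


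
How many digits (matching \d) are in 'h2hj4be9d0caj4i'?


\d matches any digit 0-9.
Scanning 'h2hj4be9d0caj4i':
  pos 1: '2' -> DIGIT
  pos 4: '4' -> DIGIT
  pos 7: '9' -> DIGIT
  pos 9: '0' -> DIGIT
  pos 13: '4' -> DIGIT
Digits found: ['2', '4', '9', '0', '4']
Total: 5

5


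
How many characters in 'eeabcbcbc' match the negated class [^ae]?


Negated class [^ae] matches any char NOT in {a, e}
Scanning 'eeabcbcbc':
  pos 0: 'e' -> no (excluded)
  pos 1: 'e' -> no (excluded)
  pos 2: 'a' -> no (excluded)
  pos 3: 'b' -> MATCH
  pos 4: 'c' -> MATCH
  pos 5: 'b' -> MATCH
  pos 6: 'c' -> MATCH
  pos 7: 'b' -> MATCH
  pos 8: 'c' -> MATCH
Total matches: 6

6


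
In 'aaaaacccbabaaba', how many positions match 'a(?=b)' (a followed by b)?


Lookahead 'a(?=b)' matches 'a' only when followed by 'b'.
String: 'aaaaacccbabaaba'
Checking each position where char is 'a':
  pos 0: 'a' -> no (next='a')
  pos 1: 'a' -> no (next='a')
  pos 2: 'a' -> no (next='a')
  pos 3: 'a' -> no (next='a')
  pos 4: 'a' -> no (next='c')
  pos 9: 'a' -> MATCH (next='b')
  pos 11: 'a' -> no (next='a')
  pos 12: 'a' -> MATCH (next='b')
Matching positions: [9, 12]
Count: 2

2


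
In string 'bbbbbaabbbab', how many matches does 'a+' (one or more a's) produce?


Pattern 'a+' matches one or more consecutive a's.
String: 'bbbbbaabbbab'
Scanning for runs of a:
  Match 1: 'aa' (length 2)
  Match 2: 'a' (length 1)
Total matches: 2

2


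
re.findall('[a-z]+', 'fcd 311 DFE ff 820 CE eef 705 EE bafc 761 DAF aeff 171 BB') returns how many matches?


Pattern '[a-z]+' finds one or more lowercase letters.
Text: 'fcd 311 DFE ff 820 CE eef 705 EE bafc 761 DAF aeff 171 BB'
Scanning for matches:
  Match 1: 'fcd'
  Match 2: 'ff'
  Match 3: 'eef'
  Match 4: 'bafc'
  Match 5: 'aeff'
Total matches: 5

5


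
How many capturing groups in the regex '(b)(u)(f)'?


To count capturing groups, count each '(' that starts a group.
Pattern: '(b)(u)(f)'
Walking through the pattern:
  Position 0: '(' -> group #1
  Position 3: '(' -> group #2
  Position 6: '(' -> group #3
Total capturing groups: 3

3


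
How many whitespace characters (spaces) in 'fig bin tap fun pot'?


\s matches whitespace characters (spaces, tabs, etc.).
Text: 'fig bin tap fun pot'
This text has 5 words separated by spaces.
Number of spaces = number of words - 1 = 5 - 1 = 4

4


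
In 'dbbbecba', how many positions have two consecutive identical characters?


Looking for consecutive identical characters in 'dbbbecba':
  pos 0-1: 'd' vs 'b' -> different
  pos 1-2: 'b' vs 'b' -> MATCH ('bb')
  pos 2-3: 'b' vs 'b' -> MATCH ('bb')
  pos 3-4: 'b' vs 'e' -> different
  pos 4-5: 'e' vs 'c' -> different
  pos 5-6: 'c' vs 'b' -> different
  pos 6-7: 'b' vs 'a' -> different
Consecutive identical pairs: ['bb', 'bb']
Count: 2

2


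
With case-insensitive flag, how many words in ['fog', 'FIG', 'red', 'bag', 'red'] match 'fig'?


Case-insensitive matching: compare each word's lowercase form to 'fig'.
  'fog' -> lower='fog' -> no
  'FIG' -> lower='fig' -> MATCH
  'red' -> lower='red' -> no
  'bag' -> lower='bag' -> no
  'red' -> lower='red' -> no
Matches: ['FIG']
Count: 1

1


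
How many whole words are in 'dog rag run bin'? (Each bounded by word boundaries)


Word boundaries (\b) mark the start/end of each word.
Text: 'dog rag run bin'
Splitting by whitespace:
  Word 1: 'dog'
  Word 2: 'rag'
  Word 3: 'run'
  Word 4: 'bin'
Total whole words: 4

4


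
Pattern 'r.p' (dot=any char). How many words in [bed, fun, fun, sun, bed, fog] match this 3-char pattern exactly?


Pattern 'r.p' means: starts with 'r', any single char, ends with 'p'.
Checking each word (must be exactly 3 chars):
  'bed' (len=3): no
  'fun' (len=3): no
  'fun' (len=3): no
  'sun' (len=3): no
  'bed' (len=3): no
  'fog' (len=3): no
Matching words: []
Total: 0

0


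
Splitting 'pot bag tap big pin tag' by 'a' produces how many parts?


Splitting by 'a' breaks the string at each occurrence of the separator.
Text: 'pot bag tap big pin tag'
Parts after split:
  Part 1: 'pot b'
  Part 2: 'g t'
  Part 3: 'p big pin t'
  Part 4: 'g'
Total parts: 4

4


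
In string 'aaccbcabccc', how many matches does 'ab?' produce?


Pattern 'ab?' matches 'a' optionally followed by 'b'.
String: 'aaccbcabccc'
Scanning left to right for 'a' then checking next char:
  Match 1: 'a' (a not followed by b)
  Match 2: 'a' (a not followed by b)
  Match 3: 'ab' (a followed by b)
Total matches: 3

3


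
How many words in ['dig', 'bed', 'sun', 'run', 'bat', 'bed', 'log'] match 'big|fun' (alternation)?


Alternation 'big|fun' matches either 'big' or 'fun'.
Checking each word:
  'dig' -> no
  'bed' -> no
  'sun' -> no
  'run' -> no
  'bat' -> no
  'bed' -> no
  'log' -> no
Matches: []
Count: 0

0


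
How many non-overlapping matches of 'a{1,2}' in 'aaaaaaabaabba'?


Pattern 'a{1,2}' matches between 1 and 2 consecutive a's (greedy).
String: 'aaaaaaabaabba'
Finding runs of a's and applying greedy matching:
  Run at pos 0: 'aaaaaaa' (length 7)
  Run at pos 8: 'aa' (length 2)
  Run at pos 12: 'a' (length 1)
Matches: ['aa', 'aa', 'aa', 'a', 'aa', 'a']
Count: 6

6


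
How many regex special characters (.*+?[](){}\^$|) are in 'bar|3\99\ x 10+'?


Regex special characters are: . * + ? [ ] ( ) { } \ ^ $ |
Scanning 'bar|3\99\ x 10+':
  pos 3: '|' -> SPECIAL
  pos 5: '\' -> SPECIAL
  pos 8: '\' -> SPECIAL
  pos 14: '+' -> SPECIAL
Special chars found: ['|', '\\', '\\', '+']
Total: 4

4


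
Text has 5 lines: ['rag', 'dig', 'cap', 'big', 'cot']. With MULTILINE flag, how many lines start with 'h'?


With MULTILINE flag, ^ matches the start of each line.
Lines: ['rag', 'dig', 'cap', 'big', 'cot']
Checking which lines start with 'h':
  Line 1: 'rag' -> no
  Line 2: 'dig' -> no
  Line 3: 'cap' -> no
  Line 4: 'big' -> no
  Line 5: 'cot' -> no
Matching lines: []
Count: 0

0


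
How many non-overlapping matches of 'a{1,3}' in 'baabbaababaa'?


Pattern 'a{1,3}' matches between 1 and 3 consecutive a's (greedy).
String: 'baabbaababaa'
Finding runs of a's and applying greedy matching:
  Run at pos 1: 'aa' (length 2)
  Run at pos 5: 'aa' (length 2)
  Run at pos 8: 'a' (length 1)
  Run at pos 10: 'aa' (length 2)
Matches: ['aa', 'aa', 'a', 'aa']
Count: 4

4


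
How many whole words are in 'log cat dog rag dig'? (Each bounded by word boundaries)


Word boundaries (\b) mark the start/end of each word.
Text: 'log cat dog rag dig'
Splitting by whitespace:
  Word 1: 'log'
  Word 2: 'cat'
  Word 3: 'dog'
  Word 4: 'rag'
  Word 5: 'dig'
Total whole words: 5

5


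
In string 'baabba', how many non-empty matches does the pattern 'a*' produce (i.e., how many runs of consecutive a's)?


Pattern 'a*' matches zero or more a's. We want non-empty runs of consecutive a's.
String: 'baabba'
Walking through the string to find runs of a's:
  Run 1: positions 1-2 -> 'aa'
  Run 2: positions 5-5 -> 'a'
Non-empty runs found: ['aa', 'a']
Count: 2

2


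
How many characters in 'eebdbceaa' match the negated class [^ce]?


Negated class [^ce] matches any char NOT in {c, e}
Scanning 'eebdbceaa':
  pos 0: 'e' -> no (excluded)
  pos 1: 'e' -> no (excluded)
  pos 2: 'b' -> MATCH
  pos 3: 'd' -> MATCH
  pos 4: 'b' -> MATCH
  pos 5: 'c' -> no (excluded)
  pos 6: 'e' -> no (excluded)
  pos 7: 'a' -> MATCH
  pos 8: 'a' -> MATCH
Total matches: 5

5


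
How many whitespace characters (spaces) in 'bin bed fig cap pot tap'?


\s matches whitespace characters (spaces, tabs, etc.).
Text: 'bin bed fig cap pot tap'
This text has 6 words separated by spaces.
Number of spaces = number of words - 1 = 6 - 1 = 5

5


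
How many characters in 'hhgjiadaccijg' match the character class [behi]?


Character class [behi] matches any of: {b, e, h, i}
Scanning string 'hhgjiadaccijg' character by character:
  pos 0: 'h' -> MATCH
  pos 1: 'h' -> MATCH
  pos 2: 'g' -> no
  pos 3: 'j' -> no
  pos 4: 'i' -> MATCH
  pos 5: 'a' -> no
  pos 6: 'd' -> no
  pos 7: 'a' -> no
  pos 8: 'c' -> no
  pos 9: 'c' -> no
  pos 10: 'i' -> MATCH
  pos 11: 'j' -> no
  pos 12: 'g' -> no
Total matches: 4

4


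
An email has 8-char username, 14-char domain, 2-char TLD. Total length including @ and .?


An email address has format: username@domain.tld
Username length: 8
'@' character: 1
Domain length: 14
'.' character: 1
TLD length: 2
Total = 8 + 1 + 14 + 1 + 2 = 26

26


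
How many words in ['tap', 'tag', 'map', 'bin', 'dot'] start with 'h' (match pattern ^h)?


Pattern ^h anchors to start of word. Check which words begin with 'h':
  'tap' -> no
  'tag' -> no
  'map' -> no
  'bin' -> no
  'dot' -> no
Matching words: []
Count: 0

0


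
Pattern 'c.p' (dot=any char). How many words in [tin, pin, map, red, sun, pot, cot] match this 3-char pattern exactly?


Pattern 'c.p' means: starts with 'c', any single char, ends with 'p'.
Checking each word (must be exactly 3 chars):
  'tin' (len=3): no
  'pin' (len=3): no
  'map' (len=3): no
  'red' (len=3): no
  'sun' (len=3): no
  'pot' (len=3): no
  'cot' (len=3): no
Matching words: []
Total: 0

0


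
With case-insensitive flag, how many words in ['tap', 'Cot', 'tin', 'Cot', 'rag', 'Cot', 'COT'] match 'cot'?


Case-insensitive matching: compare each word's lowercase form to 'cot'.
  'tap' -> lower='tap' -> no
  'Cot' -> lower='cot' -> MATCH
  'tin' -> lower='tin' -> no
  'Cot' -> lower='cot' -> MATCH
  'rag' -> lower='rag' -> no
  'Cot' -> lower='cot' -> MATCH
  'COT' -> lower='cot' -> MATCH
Matches: ['Cot', 'Cot', 'Cot', 'COT']
Count: 4

4


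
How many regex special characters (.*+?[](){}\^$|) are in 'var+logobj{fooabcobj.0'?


Regex special characters are: . * + ? [ ] ( ) { } \ ^ $ |
Scanning 'var+logobj{fooabcobj.0':
  pos 3: '+' -> SPECIAL
  pos 10: '{' -> SPECIAL
  pos 20: '.' -> SPECIAL
Special chars found: ['+', '{', '.']
Total: 3

3


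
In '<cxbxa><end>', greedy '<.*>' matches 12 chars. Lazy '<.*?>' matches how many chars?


Greedy '<.*>' tries to match as MUCH as possible.
Lazy '<.*?>' tries to match as LITTLE as possible.

String: '<cxbxa><end>'
Greedy '<.*>' starts at first '<' and extends to the LAST '>': '<cxbxa><end>' (12 chars)
Lazy '<.*?>' starts at first '<' and stops at the FIRST '>': '<cxbxa>' (7 chars)

7


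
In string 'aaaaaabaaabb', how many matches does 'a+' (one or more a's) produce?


Pattern 'a+' matches one or more consecutive a's.
String: 'aaaaaabaaabb'
Scanning for runs of a:
  Match 1: 'aaaaaa' (length 6)
  Match 2: 'aaa' (length 3)
Total matches: 2

2
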